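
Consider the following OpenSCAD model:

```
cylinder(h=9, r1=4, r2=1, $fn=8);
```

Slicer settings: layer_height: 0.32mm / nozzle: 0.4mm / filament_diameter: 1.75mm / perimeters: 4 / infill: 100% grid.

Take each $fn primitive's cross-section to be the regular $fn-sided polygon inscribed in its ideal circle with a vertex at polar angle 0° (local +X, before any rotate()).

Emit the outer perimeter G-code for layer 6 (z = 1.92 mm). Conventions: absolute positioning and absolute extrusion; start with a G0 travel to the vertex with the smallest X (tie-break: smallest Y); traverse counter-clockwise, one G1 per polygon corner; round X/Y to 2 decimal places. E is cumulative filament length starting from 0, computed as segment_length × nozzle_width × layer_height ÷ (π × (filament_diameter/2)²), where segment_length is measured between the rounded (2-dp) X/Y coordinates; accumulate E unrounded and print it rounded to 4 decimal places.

At z = 1.92 mm: the cone contributes a regular 8-gon of circumradius 3.360 (interpolated between r1=4 and r2=1 at t=0.213). The outline is a single polygon with 8 vertices. Extrusion per mm of travel: 0.4 × 0.32 / (π × 0.875²) = 0.053216. Accumulating E over each segment gives final E = 1.0958.

G0 X-3.36 Y0.00 Z1.92
G1 X-2.38 Y-2.38 E0.1370
G1 X0.00 Y-3.36 E0.2739
G1 X2.38 Y-2.38 E0.4109
G1 X3.36 Y0.00 E0.5479
G1 X2.38 Y2.38 E0.6849
G1 X0.00 Y3.36 E0.8218
G1 X-2.38 Y2.38 E0.9588
G1 X-3.36 Y0.00 E1.0958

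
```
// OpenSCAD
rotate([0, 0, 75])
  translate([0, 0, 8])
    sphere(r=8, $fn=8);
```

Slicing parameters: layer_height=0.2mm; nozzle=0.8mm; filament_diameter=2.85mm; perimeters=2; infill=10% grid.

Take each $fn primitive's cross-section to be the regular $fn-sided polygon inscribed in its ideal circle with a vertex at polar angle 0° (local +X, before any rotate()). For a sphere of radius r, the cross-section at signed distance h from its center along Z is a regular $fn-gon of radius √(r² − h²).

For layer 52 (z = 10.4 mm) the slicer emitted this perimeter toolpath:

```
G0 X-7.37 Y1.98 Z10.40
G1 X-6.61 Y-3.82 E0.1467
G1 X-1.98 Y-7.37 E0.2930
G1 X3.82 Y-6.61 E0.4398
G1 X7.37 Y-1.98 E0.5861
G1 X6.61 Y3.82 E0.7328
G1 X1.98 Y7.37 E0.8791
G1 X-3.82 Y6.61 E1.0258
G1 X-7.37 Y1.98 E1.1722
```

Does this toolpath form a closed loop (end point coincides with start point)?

yes

Start point (G0): (-7.37, 1.98). End point (last G1): the path returns to the start — closed.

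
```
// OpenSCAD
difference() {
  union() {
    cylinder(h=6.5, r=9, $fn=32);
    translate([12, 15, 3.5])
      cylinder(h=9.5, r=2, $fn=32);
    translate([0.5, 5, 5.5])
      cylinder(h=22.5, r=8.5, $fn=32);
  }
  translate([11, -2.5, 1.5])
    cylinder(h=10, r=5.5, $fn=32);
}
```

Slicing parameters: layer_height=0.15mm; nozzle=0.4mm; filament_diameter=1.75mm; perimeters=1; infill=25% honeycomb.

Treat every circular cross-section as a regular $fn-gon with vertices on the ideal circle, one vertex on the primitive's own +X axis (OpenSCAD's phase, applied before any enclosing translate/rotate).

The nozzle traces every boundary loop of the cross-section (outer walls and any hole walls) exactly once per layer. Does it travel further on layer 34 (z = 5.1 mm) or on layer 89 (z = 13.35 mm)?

Layer 34 (z = 5.1): the cylinder: section is a regular 32-gon, circumradius r=9 (perimeter = 2·32·9.000·sin(180°/32) = 56.46 mm); the r=2 cylinder at (12, 15) gives a regular 32-gon of circumradius 2 (constant along its height) (perimeter = 2·32·2.000·sin(180°/32) = 12.55 mm); the cylinder at (0.5, 5) is not intersected at this z (z outside [5.5, 28]); Combining (union): the 2 present regions are separate (no shared area or edge), so areas and boundary lengths simply add and each stays a separate island — boundary = 69.00 mm; the r=5.5 cylinder at (11, -2.5) gives a regular 32-gon of circumradius 5.5 (constant along its height) (perimeter = 2·32·5.500·sin(180°/32) = 34.50 mm); Subtracting the remaining from the first: starting from that combined region, the r=5.5 cylinder at (11, -2.5) partially overlaps it — only the 18.79 mm² overlap (of its 94.42 mm²) is removed, clipping the outline — boundary = 69.91 mm. So its perimeter = 69.91 mm. Layer 89 (z = 13.35): the cylinder is absent (z outside [0, 6.5]); the cylinder at (12, 15) is absent (z outside [3.5, 13]); the r=8.5 cylinder at (0.5, 5) contributes a regular 32-gon of circumradius 8.5 (perimeter = 2·32·8.500·sin(180°/32) = 53.32 mm); Taking the union: only the r=8.5 cylinder at (0.5, 5) is present, so the union is just that shape — boundary = 53.32 mm; the cylinder at (11, -2.5) is absent (z outside [1.5, 11.5]); After the difference (first − rest): none of the subtracted shapes is present at this height, so the result so far is unchanged — boundary = 53.32 mm. So its perimeter = 53.32 mm. Layer 34 is larger (69.91 vs 53.32 mm).

layer 34 (z = 5.1 mm)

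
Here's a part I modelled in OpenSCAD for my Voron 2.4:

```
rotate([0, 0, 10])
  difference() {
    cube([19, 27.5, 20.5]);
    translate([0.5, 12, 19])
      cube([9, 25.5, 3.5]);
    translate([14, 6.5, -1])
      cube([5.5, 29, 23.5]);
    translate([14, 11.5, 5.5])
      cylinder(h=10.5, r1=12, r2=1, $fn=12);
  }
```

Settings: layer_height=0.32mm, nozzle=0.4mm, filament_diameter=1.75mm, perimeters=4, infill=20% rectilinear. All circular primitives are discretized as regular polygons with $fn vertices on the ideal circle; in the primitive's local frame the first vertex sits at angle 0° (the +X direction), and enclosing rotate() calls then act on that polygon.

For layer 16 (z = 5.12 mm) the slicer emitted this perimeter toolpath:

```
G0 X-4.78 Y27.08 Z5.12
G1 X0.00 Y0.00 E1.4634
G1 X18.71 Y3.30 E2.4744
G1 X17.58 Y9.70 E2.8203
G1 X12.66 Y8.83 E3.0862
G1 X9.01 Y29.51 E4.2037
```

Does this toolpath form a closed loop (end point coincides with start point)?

no

Start point (G0): (-4.78, 27.08). End point (last G1): the path does not return to the start — open.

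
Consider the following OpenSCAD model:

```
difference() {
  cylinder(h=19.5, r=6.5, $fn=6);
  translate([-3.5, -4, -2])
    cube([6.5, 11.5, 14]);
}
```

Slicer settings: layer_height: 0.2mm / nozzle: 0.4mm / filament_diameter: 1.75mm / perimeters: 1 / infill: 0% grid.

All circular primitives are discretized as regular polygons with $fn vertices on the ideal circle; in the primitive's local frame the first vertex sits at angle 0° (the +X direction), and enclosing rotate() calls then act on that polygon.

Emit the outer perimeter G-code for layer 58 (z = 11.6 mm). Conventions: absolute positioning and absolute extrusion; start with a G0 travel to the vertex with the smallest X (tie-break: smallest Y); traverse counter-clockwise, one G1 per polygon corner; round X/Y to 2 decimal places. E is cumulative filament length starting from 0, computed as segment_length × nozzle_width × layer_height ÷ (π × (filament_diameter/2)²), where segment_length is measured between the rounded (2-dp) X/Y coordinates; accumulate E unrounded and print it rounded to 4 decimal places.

G0 X-6.50 Y0.00 Z11.60
G1 X-3.25 Y-5.63 E0.2162
G1 X3.25 Y-5.63 E0.4324
G1 X6.50 Y0.00 E0.6486
G1 X3.25 Y5.63 E0.8648
G1 X3.00 Y5.63 E0.8732
G1 X3.00 Y-4.00 E1.1934
G1 X-3.50 Y-4.00 E1.4096
G1 X-3.50 Y5.20 E1.7156
G1 X-6.50 Y0.00 E1.9153

At z = 11.6 mm: the r=6.5 cylinder contributes a regular 6-gon of circumradius 6.5; the cube at (-3.5, -4) is present — its section is the full 6.5×11.5 rectangle; Taking the first minus the rest: starting from the r=6.5 cylinder, the 6.5×11.5 cube at (-3.5, -4) partially overlaps it — only the 62.54 mm² overlap (of its 74.75 mm²) is removed, clipping the outline — 1 connected region. The outline is a single polygon with 9 vertices. Extrusion per mm of travel: 0.4 × 0.2 / (π × 0.875²) = 0.033260. Accumulating E over each segment gives final E = 1.9153.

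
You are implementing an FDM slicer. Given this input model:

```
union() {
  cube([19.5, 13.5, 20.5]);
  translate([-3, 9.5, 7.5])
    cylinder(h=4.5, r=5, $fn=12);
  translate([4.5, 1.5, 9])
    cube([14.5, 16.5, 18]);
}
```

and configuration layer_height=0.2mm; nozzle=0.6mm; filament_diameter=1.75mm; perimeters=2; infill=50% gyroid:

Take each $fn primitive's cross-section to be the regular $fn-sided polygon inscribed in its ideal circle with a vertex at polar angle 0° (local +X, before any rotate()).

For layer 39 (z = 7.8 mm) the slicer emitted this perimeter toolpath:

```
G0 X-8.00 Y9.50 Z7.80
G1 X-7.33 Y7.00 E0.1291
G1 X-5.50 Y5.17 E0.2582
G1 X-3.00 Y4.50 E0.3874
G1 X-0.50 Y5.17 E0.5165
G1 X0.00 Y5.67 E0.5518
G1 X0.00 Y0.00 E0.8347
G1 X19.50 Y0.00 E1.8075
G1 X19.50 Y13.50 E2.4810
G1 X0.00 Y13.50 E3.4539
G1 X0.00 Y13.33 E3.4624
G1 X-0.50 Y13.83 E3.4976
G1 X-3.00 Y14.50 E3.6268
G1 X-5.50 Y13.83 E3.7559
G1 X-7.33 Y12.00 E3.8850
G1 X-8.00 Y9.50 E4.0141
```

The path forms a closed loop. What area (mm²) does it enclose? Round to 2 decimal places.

Apply the shoelace formula to the sequence of (X, Y) vertices; enclosed area = 328.15 mm².

328.15 mm²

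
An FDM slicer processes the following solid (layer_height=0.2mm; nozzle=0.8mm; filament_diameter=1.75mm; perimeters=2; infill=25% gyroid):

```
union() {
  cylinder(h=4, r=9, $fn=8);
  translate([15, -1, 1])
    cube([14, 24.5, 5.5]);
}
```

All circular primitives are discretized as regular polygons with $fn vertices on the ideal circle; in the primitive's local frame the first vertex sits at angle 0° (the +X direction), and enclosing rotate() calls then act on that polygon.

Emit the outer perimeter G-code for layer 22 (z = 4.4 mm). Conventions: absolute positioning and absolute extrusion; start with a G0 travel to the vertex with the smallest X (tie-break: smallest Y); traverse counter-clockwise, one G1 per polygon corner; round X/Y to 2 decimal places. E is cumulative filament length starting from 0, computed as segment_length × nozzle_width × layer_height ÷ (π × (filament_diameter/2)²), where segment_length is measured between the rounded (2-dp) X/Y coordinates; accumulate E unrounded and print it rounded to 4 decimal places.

At z = 4.4 mm: the cylinder is absent (z outside [0, 4]); the cube at (15, -1) (footprint 14×24.5) is included at this height; Combining (union): only the 14×24.5 cube at (15, -1) is present, so the union is just that shape — 1 connected region. The outline is a single polygon with 4 vertices. Extrusion per mm of travel: 0.8 × 0.2 / (π × 0.875²) = 0.066520. Accumulating E over each segment gives final E = 5.1221.

G0 X15.00 Y-1.00 Z4.40
G1 X29.00 Y-1.00 E0.9313
G1 X29.00 Y23.50 E2.5610
G1 X15.00 Y23.50 E3.4923
G1 X15.00 Y-1.00 E5.1221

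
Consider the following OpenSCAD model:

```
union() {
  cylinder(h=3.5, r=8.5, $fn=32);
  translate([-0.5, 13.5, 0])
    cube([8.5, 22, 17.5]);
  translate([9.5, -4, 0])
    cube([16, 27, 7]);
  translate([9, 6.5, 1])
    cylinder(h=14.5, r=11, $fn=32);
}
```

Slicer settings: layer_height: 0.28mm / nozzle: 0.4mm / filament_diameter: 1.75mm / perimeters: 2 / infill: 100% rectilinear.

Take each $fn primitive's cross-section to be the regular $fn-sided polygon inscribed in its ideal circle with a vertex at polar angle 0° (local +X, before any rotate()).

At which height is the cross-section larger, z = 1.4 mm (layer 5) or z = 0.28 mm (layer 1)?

layer 5 (z = 1.4 mm)

Layer 5 (z = 1.4): the cylinder: section is a regular 32-gon, circumradius r=8.5 (area = (32/2)·8.500²·sin(360°/32) = 225.52 mm²); the 8.5×22 cube at (-0.5, 13.5) contributes its full rectangle (area 187.00 mm²); the 16×27 cube at (9.5, -4) contributes its full rectangle (area 432.00 mm²); the r=11 cylinder at (9, 6.5) gives a regular 32-gon of circumradius 11 (constant along its height) (area = (32/2)·11.000²·sin(360°/32) = 377.69 mm²); Combining (union): the regions partially overlap — summed areas 1222.22 mm² minus the doubly-counted overlap 288.28 mm² gives 933.94 mm² — area = 933.94 mm². So its area = 933.94 mm². Layer 1 (z = 0.28): the cylinder: section is a regular 32-gon, circumradius r=8.5 (area = (32/2)·8.500²·sin(360°/32) = 225.52 mm²); the cube at (-0.5, 13.5) is present — its section is the full 8.5×22 rectangle (area 187.00 mm²); the cube at (9.5, -4) is present — its section is the full 16×27 rectangle (area 432.00 mm²); the cylinder at (9, 6.5) is not intersected at this z (z outside [1, 15.5]); Taking the union: the 3 present regions are separate (no shared area or edge), so areas and boundary lengths simply add and each stays a separate island — area = 844.52 mm². So its area = 844.52 mm². Layer 5 is larger (933.94 vs 844.52 mm²).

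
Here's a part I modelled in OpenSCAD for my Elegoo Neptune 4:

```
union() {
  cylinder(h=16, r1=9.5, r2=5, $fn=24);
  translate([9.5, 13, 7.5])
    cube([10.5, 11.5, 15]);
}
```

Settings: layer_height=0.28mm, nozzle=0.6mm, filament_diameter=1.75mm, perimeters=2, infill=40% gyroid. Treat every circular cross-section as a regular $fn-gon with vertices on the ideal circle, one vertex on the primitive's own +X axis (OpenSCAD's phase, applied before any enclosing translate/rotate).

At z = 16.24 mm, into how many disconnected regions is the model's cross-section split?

At z = 16.24 mm: the cone does not reach this height (z outside [0, 16]); the 10.5×11.5 cube at (9.5, 13) contributes its full rectangle; Taking the union: only the 10.5×11.5 cube at (9.5, 13) is present, so the union is just that shape — 1 connected region. The result has 1 disconnected region.

1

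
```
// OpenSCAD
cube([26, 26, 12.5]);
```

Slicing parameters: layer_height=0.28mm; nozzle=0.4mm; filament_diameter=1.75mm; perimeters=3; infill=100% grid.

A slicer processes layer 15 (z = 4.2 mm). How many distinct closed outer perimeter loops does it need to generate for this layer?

1

At z = 4.2 mm: the cube is present — its section is the full 26×26 rectangle. The result has 1 disconnected region.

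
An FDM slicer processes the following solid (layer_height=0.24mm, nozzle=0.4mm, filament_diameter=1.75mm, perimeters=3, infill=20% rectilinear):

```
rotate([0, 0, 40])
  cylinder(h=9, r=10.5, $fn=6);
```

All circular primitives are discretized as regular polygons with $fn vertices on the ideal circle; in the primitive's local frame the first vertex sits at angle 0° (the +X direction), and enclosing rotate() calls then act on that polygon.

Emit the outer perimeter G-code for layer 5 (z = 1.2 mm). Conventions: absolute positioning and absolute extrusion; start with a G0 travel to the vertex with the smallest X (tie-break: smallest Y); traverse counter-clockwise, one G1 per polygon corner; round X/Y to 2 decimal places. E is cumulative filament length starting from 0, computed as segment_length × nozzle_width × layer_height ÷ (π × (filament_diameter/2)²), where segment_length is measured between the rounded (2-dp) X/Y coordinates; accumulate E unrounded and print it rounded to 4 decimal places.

At z = 1.2 mm: the cylinder: section is a regular 6-gon, circumradius r=10.5; (whole slice rotated 40° about Z — lengths, areas and connectivity unchanged). The outline is a single polygon with 6 vertices. Extrusion per mm of travel: 0.4 × 0.24 / (π × 0.875²) = 0.039912. Accumulating E over each segment gives final E = 2.5144.

G0 X-9.87 Y3.59 Z1.20
G1 X-8.04 Y-6.75 E0.4191
G1 X1.82 Y-10.34 E0.8379
G1 X9.87 Y-3.59 E1.2572
G1 X8.04 Y6.75 E1.6763
G1 X-1.82 Y10.34 E2.0951
G1 X-9.87 Y3.59 E2.5144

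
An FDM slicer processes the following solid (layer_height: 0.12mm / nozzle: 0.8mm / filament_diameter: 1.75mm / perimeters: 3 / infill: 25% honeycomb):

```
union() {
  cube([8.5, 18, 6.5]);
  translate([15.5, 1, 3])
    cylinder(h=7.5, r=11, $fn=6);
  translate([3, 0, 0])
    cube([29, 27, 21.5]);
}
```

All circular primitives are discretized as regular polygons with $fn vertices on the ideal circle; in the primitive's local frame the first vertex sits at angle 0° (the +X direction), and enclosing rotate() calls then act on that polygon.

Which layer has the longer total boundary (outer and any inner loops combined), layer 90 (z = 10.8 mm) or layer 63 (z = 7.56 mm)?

layer 63 (z = 7.56 mm)

Layer 90 (z = 10.8): the cube is not intersected at this z (z outside [0, 6.5]); the cylinder at (15.5, 1) is absent (z outside [3, 10.5]); the cube at (3, 0) is present — its section is the full 29×27 rectangle (perimeter 112.00 mm); Taking the union: only the 29×27 cube at (3, 0) is present, so the union is just that shape — boundary = 112.00 mm. So its perimeter = 112.00 mm. Layer 63 (z = 7.56): the cube is not intersected at this z (z outside [0, 6.5]); the cylinder at (15.5, 1): section is a regular 6-gon, circumradius r=11 (perimeter = 2·6·11.000·sin(180°/6) = 66.00 mm); the 29×27 cube at (3, 0) contributes its full rectangle (perimeter 112.00 mm); Merging all regions: the regions partially overlap (shared area 178.61 mm²), so the edge portions inside another operand are dropped and the merged outline is re-measured after clipping — boundary = 121.85 mm. So its perimeter = 121.85 mm. Layer 63 is larger (121.85 vs 112.00 mm).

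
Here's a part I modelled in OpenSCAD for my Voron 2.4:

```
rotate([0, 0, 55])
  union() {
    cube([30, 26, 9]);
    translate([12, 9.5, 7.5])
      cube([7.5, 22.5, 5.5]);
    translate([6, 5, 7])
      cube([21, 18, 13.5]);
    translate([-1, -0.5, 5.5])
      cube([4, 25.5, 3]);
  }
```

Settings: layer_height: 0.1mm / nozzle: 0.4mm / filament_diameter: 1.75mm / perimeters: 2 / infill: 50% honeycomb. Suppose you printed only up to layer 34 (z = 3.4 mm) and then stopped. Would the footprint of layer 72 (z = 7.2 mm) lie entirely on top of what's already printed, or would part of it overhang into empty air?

part overhangs

Compare the two slices. At z = 3.4: the cube (footprint 30×26) is included at this height (area 780.00 mm²); the cube at (12, 9.5) does not reach this height (z outside [7.5, 13]); the cube at (6, 5) is not intersected at this z (z outside [7, 20.5]); the cube at (-1, -0.5) does not reach this height (z outside [5.5, 8.5]); Taking the union: only the 30×26 cube is present, so the union is just that shape — area = 780.00 mm²; (rotated 55° about Z; rotation is an isometry so areas/perimeters/island counts are preserved). At z = 7.2: the 30×26 cube contributes its full rectangle (area 780.00 mm²); the cube at (12, 9.5) does not reach this height (z outside [7.5, 13]); the 21×18 cube at (6, 5) contributes its full rectangle (area 378.00 mm²); the 4×25.5 cube at (-1, -0.5) contributes its full rectangle (area 102.00 mm²); Taking the union: the regions partially overlap — summed areas 1260.00 mm² minus the doubly-counted overlap 453.00 mm² gives 807.00 mm² — area = 807.00 mm²; (whole slice rotated 55° about Z — lengths, areas and connectivity unchanged). Checking containment: at z = 7.2 the cross-section extends beyond the z = 3.4 cross-section by about 27.00 mm².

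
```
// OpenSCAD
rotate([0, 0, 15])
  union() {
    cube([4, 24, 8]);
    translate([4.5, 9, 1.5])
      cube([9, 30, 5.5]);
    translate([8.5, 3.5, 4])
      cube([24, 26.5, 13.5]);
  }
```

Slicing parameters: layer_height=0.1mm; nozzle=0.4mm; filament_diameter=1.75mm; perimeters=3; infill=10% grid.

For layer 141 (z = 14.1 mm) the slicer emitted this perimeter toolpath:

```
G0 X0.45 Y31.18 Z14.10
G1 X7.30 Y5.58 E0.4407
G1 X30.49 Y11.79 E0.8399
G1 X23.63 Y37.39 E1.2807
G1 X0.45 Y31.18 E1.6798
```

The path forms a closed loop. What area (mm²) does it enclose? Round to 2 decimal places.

636.11 mm²

Apply the shoelace formula to the sequence of (X, Y) vertices; enclosed area = 636.11 mm².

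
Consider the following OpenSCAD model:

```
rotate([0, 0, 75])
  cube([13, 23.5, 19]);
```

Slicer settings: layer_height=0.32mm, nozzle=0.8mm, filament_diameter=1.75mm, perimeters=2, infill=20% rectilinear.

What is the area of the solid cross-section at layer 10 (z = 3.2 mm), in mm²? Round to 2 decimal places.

305.50 mm²

At z = 3.2 mm: the cube (footprint 13×23.5) is included at this height (area 305.50 mm²); (whole slice rotated 75° about Z — lengths, areas and connectivity unchanged). Overall, the cross-section is a single solid region. Net area = 305.50 mm².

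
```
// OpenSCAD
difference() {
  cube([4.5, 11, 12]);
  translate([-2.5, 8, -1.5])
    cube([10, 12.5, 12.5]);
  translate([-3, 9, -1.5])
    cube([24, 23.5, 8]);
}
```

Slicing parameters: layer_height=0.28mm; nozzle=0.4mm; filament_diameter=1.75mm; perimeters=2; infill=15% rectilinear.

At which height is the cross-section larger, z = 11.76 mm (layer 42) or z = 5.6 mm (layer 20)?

layer 42 (z = 11.76 mm)

Layer 42 (z = 11.76): the 4.5×11 cube contributes its full rectangle (area 49.50 mm²); the cube at (-2.5, 8) is not intersected at this z (z outside [-1.5, 11]); the cube at (-3, 9) is not intersected at this z (z outside [-1.5, 6.5]); Subtracting the remaining from the first: none of the subtracted shapes is present at this height, so the 4.5×11 cube is unchanged — area = 49.50 mm². So its area = 49.50 mm². Layer 20 (z = 5.6): the cube is present — its section is the full 4.5×11 rectangle (area 49.50 mm²); the cube at (-2.5, 8) is present — its section is the full 10×12.5 rectangle (area 125.00 mm²); the cube at (-3, 9) is present — its section is the full 24×23.5 rectangle (area 564.00 mm²); Taking the first minus the rest: starting from the 4.5×11 cube (49.50 mm²), the 10×12.5 cube at (-2.5, 8) partially overlaps it — only the 13.50 mm² overlap (of its 125.00 mm²) is removed, clipping the outline; the 24×23.5 cube at (-3, 9) misses the remaining region (no effect) — area = 36.00 mm². So its area = 36.00 mm². Layer 42 is larger (49.50 vs 36.00 mm²).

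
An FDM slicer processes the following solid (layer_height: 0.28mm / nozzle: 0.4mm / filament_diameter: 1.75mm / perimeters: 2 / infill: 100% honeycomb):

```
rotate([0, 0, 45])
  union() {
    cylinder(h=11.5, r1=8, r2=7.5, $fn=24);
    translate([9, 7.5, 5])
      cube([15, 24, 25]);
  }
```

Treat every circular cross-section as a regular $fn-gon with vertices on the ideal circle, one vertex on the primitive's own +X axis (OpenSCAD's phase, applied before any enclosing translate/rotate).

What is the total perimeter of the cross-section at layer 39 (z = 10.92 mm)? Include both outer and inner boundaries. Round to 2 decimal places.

125.15 mm

At z = 10.92 mm: the cone contributes a regular 24-gon of circumradius 7.525 (interpolated between r1=8 and r2=7.5 at t=0.950) (perimeter = 2·24·7.525·sin(180°/24) = 47.15 mm); the cube at (9, 7.5) is present — its section is the full 15×24 rectangle (perimeter 78.00 mm); Merging all regions: the 2 present regions are separate (no shared area or edge), so areas and boundary lengths simply add and each stays a separate island — boundary = 125.15 mm; (whole slice rotated 45° about Z — lengths, areas and connectivity unchanged). Overall, the cross-section has 2 separate islands. Total boundary length (outer) = 125.15 mm.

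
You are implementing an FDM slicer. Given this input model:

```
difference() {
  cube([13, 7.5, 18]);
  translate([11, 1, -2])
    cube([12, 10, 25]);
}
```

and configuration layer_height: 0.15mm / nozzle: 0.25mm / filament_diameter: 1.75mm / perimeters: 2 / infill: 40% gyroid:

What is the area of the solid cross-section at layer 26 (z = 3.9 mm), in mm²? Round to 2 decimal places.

84.50 mm²

At z = 3.9 mm: the cube (footprint 13×7.5) is included at this height (area 97.50 mm²); the 12×10 cube at (11, 1) contributes its full rectangle (area 120.00 mm²); Subtracting the remaining from the first: starting from the 13×7.5 cube (97.50 mm²), the 12×10 cube at (11, 1) partially overlaps it — only the 13.00 mm² overlap (of its 120.00 mm²) is removed, clipping the outline — area = 84.50 mm². Overall, the cross-section is a single solid region. Net area = 84.50 mm².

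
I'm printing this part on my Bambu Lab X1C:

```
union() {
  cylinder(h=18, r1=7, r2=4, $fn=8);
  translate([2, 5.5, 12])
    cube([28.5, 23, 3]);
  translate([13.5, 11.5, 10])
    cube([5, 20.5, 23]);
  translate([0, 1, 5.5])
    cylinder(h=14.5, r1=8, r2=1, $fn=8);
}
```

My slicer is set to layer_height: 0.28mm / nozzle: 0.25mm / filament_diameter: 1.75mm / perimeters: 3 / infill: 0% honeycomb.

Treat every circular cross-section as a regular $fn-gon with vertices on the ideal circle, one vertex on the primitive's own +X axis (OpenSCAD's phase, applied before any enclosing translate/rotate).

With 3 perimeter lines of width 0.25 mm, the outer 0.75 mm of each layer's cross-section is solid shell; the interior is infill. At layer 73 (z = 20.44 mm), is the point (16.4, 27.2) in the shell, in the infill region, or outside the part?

infill

At z = 20.44 mm: the cone is not intersected at this z (z outside [0, 18]); the cube at (2, 5.5) does not reach this height (z outside [12, 15]); the 5×20.5 cube at (13.5, 11.5) contributes its full rectangle; the cone at (0, 1) is absent (z outside [5.5, 20]); Merging all regions: only the 5×20.5 cube at (13.5, 11.5) is present, so the union is just that shape — 1 connected region. Overall, the cross-section is a single solid region. The nearest boundary edge runs (18.50, 11.50)→(18.50, 32.00); distance from the point to it = 2.10 mm. The point is inside the cross-section and 2.10 mm from the nearest boundary — more than the 0.75 mm shell width (3 × 0.25), so it's in the infill interior.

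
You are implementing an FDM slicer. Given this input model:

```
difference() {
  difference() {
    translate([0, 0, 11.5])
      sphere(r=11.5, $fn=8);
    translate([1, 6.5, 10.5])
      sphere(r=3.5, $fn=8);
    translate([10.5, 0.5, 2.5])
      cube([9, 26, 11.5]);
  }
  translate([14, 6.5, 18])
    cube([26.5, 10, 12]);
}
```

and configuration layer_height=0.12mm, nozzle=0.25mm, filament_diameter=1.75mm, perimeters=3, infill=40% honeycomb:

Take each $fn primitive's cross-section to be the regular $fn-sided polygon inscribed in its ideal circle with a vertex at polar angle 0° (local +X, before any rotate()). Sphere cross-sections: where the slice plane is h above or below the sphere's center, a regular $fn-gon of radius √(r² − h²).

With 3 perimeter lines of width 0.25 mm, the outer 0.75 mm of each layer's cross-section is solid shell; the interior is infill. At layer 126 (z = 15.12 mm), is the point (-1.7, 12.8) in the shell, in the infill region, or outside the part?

outside

At z = 15.12 mm: the sphere: section is a regular 8-gon, circumradius = √(r²−h²) = √(11.5²−3.62²) = 10.915; the sphere at (1, 6.5) is absent (|z−center|=4.620 > r=3.5); the cube at (10.5, 0.5) is not intersected at this z (z outside [2.5, 14]); Taking the first minus the rest: none of the subtracted shapes is present at this height, so the r=11.5 sphere is unchanged — 1 connected region; the cube at (14, 6.5) is not intersected at this z (z outside [18, 30]); After the difference (first − rest): none of the subtracted shapes is present at this height, so the result so far is unchanged — 1 connected region. Overall, the cross-section is a single solid region. The nearest boundary edge runs (0.00, 10.92)→(-7.72, 7.72); distance from the point to it = 2.39 mm. The point is not inside any of the regions above, so it lies outside the cross-section (2.39 mm from the nearest boundary).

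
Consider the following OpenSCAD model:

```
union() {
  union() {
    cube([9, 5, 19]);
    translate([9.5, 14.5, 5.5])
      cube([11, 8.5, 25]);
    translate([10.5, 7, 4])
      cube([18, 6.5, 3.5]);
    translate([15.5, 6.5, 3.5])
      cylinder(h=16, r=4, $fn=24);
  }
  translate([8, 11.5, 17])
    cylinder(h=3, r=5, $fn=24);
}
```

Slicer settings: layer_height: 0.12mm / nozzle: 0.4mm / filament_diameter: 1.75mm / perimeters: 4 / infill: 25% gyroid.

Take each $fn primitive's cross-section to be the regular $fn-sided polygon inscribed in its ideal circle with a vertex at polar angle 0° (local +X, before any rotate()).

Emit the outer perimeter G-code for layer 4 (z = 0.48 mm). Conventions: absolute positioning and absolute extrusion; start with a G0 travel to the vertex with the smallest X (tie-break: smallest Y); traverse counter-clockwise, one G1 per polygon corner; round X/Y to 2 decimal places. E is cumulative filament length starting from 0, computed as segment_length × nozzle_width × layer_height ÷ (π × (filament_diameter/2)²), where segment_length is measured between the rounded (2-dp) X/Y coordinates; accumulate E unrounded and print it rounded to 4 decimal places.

At z = 0.48 mm: the cube is present — its section is the full 9×5 rectangle; the cube at (9.5, 14.5) is not intersected at this z (z outside [5.5, 30.5]); the cube at (10.5, 7) does not reach this height (z outside [4, 7.5]); the cylinder at (15.5, 6.5) does not reach this height (z outside [3.5, 19.5]); Merging all regions: only the 9×5 cube is present, so the union is just that shape — 1 connected region; the cylinder at (8, 11.5) is not intersected at this z (z outside [17, 20]); Combining (union): only the result so far is present, so the union is just that shape — 1 connected region. The outline is a single polygon with 4 vertices. Extrusion per mm of travel: 0.4 × 0.12 / (π × 0.875²) = 0.019956. Accumulating E over each segment gives final E = 0.5588.

G0 X0.00 Y0.00 Z0.48
G1 X9.00 Y0.00 E0.1796
G1 X9.00 Y5.00 E0.2794
G1 X0.00 Y5.00 E0.4590
G1 X0.00 Y0.00 E0.5588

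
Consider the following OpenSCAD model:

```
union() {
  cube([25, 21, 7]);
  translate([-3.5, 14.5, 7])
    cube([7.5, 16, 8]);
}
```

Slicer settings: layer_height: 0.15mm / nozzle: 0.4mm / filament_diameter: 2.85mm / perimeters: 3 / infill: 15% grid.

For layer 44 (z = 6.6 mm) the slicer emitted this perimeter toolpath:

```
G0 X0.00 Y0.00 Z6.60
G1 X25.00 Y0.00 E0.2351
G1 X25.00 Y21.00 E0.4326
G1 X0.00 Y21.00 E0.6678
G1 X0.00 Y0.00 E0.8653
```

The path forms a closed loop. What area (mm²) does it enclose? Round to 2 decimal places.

525.00 mm²

Apply the shoelace formula to the sequence of (X, Y) vertices; enclosed area = 525.00 mm².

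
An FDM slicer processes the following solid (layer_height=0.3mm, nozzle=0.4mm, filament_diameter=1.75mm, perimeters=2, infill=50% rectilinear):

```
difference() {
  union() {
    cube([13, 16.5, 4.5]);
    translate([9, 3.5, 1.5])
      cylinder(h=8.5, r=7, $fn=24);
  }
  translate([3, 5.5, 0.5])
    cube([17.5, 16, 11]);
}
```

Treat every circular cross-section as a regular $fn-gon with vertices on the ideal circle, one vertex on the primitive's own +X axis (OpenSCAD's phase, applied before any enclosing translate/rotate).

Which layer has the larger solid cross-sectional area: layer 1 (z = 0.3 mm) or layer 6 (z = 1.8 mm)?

layer 1 (z = 0.3 mm)

Layer 1 (z = 0.3): the cube is present — its section is the full 13×16.5 rectangle (area 214.50 mm²); the cylinder at (9, 3.5) is not intersected at this z (z outside [1.5, 10]); Combining (union): only the 13×16.5 cube is present, so the union is just that shape — area = 214.50 mm²; the cube at (3, 5.5) does not reach this height (z outside [0.5, 11.5]); After the difference (first − rest): none of the subtracted shapes is present at this height, so the result so far is unchanged — area = 214.50 mm². So its area = 214.50 mm². Layer 6 (z = 1.8): the 13×16.5 cube contributes its full rectangle (area 214.50 mm²); the r=7 cylinder at (9, 3.5) contributes a regular 24-gon of circumradius 7 (area = (24/2)·7.000²·sin(360°/24) = 152.19 mm²); Merging all regions: the regions partially overlap — summed areas 366.69 mm² minus the doubly-counted overlap 101.56 mm² gives 265.12 mm² — area = 265.12 mm²; the cube at (3, 5.5) is present — its section is the full 17.5×16 rectangle (area 280.00 mm²); Taking the first minus the rest: starting from that combined region (265.12 mm²), the 17.5×16 cube at (3, 5.5) partially overlaps it — only the 116.09 mm² overlap (of its 280.00 mm²) is removed, clipping the outline — area = 149.03 mm². So its area = 149.03 mm². Layer 1 is larger (214.50 vs 149.03 mm²).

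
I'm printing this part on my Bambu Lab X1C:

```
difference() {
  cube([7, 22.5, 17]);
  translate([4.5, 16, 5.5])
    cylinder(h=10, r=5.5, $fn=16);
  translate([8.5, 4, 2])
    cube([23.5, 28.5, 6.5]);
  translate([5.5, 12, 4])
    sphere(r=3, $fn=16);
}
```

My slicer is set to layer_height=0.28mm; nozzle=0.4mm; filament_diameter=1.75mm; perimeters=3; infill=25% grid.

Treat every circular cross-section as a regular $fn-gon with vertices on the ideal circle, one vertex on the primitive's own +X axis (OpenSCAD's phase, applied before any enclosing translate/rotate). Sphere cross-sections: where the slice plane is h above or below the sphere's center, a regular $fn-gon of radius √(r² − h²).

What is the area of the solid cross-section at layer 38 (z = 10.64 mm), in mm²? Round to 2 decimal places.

At z = 10.64 mm: the cube (footprint 7×22.5) is included at this height (area 157.50 mm²); the r=5.5 cylinder at (4.5, 16) gives a regular 16-gon of circumradius 5.5 (constant along its height) (area = (16/2)·5.500²·sin(360°/16) = 92.61 mm²); the cube at (8.5, 4) does not reach this height (z outside [2, 8.5]); the sphere at (5.5, 12) does not reach this height (|z−center|=6.640 > r=3); Taking the first minus the rest: starting from the 7×22.5 cube (157.50 mm²), the r=5.5 cylinder at (4.5, 16) partially overlaps it — only the 68.65 mm² overlap (of its 92.61 mm²) is removed, clipping the outline — area = 88.85 mm². Overall, the cross-section has 2 separate islands. Net area = 88.85 mm².

88.85 mm²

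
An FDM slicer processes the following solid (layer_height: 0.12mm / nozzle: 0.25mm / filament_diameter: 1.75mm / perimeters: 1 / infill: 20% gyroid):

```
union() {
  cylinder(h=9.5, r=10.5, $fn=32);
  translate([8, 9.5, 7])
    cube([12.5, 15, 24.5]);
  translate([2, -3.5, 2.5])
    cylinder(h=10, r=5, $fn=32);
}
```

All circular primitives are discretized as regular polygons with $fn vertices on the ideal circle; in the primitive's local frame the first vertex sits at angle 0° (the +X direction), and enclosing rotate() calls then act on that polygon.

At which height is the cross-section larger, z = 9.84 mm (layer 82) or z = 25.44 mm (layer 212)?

Layer 82 (z = 9.84): the cylinder is not intersected at this z (z outside [0, 9.5]); the cube at (8, 9.5) (footprint 12.5×15) is included at this height (area 187.50 mm²); the r=5 cylinder at (2, -3.5) gives a regular 32-gon of circumradius 5 (constant along its height) (area = (32/2)·5.000²·sin(360°/32) = 78.04 mm²); Merging all regions: the 2 present regions are separate (no shared area or edge), so areas and boundary lengths simply add and each stays a separate island — area = 265.54 mm². So its area = 265.54 mm². Layer 212 (z = 25.44): the cylinder is absent (z outside [0, 9.5]); the cube at (8, 9.5) is present — its section is the full 12.5×15 rectangle (area 187.50 mm²); the cylinder at (2, -3.5) is not intersected at this z (z outside [2.5, 12.5]); Taking the union: only the 12.5×15 cube at (8, 9.5) is present, so the union is just that shape — area = 187.50 mm². So its area = 187.50 mm². Layer 82 is larger (265.54 vs 187.50 mm²).

layer 82 (z = 9.84 mm)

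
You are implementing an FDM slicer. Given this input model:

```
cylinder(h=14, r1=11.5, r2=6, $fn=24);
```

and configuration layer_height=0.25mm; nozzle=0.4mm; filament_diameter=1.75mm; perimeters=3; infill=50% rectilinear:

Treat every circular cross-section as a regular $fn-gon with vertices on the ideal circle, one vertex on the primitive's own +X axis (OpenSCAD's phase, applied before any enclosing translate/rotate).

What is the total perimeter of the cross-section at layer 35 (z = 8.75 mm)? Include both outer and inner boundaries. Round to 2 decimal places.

50.51 mm

At z = 8.75 mm: the cone: at t=0.625 of its height the radius interpolates to r₁+(r₂−r₁)t = 8.062, giving a regular 24-gon of that circumradius (perimeter = 2·24·8.062·sin(180°/24) = 50.51 mm). Overall, the cross-section is a single solid region. Total boundary length (outer) = 50.51 mm.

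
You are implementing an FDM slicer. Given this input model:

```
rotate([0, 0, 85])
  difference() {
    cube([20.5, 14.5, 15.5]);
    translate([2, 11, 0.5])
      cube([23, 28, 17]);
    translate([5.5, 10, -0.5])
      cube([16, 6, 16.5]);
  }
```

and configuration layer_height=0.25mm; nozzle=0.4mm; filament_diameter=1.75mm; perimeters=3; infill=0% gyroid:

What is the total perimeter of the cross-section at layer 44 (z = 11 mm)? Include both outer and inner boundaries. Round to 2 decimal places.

At z = 11 mm: the cube (footprint 20.5×14.5) is included at this height (perimeter 70.00 mm); the cube at (2, 11) (footprint 23×28) is included at this height (perimeter 102.00 mm); the 16×6 cube at (5.5, 10) contributes its full rectangle (perimeter 44.00 mm); After the difference (first − rest): starting from the 20.5×14.5 cube, the 23×28 cube at (2, 11) partially overlaps it — only the 64.75 mm² overlap (of its 644.00 mm²) is removed, clipping the outline; the 16×6 cube at (5.5, 10) partially overlaps it — only the 15.00 mm² overlap (of its 96.00 mm²) is removed, clipping the outline — boundary = 70.00 mm; (rotated 85° about Z; rotation is an isometry so areas/perimeters/island counts are preserved). Overall, the cross-section is a single solid region. Total boundary length (outer) = 70.00 mm.

70.00 mm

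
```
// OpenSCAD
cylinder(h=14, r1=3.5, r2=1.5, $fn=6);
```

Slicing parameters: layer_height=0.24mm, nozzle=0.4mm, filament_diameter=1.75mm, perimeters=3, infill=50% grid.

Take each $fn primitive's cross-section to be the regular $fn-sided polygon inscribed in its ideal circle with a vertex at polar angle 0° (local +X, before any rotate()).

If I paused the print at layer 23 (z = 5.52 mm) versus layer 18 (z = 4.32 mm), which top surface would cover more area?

layer 18 (z = 4.32 mm)

Layer 23 (z = 5.52): the cone (r1=3.5→r2=1.5) has section circumradius 2.711 here — a regular 6-gon (area = (6/2)·2.711²·sin(360°/6) = 19.10 mm²). So its area = 19.10 mm². Layer 18 (z = 4.32): the cone contributes a regular 6-gon of circumradius 2.883 (interpolated between r1=3.5 and r2=1.5 at t=0.309) (area = (6/2)·2.883²·sin(360°/6) = 21.59 mm²). So its area = 21.59 mm². Layer 18 is larger (21.59 vs 19.10 mm²).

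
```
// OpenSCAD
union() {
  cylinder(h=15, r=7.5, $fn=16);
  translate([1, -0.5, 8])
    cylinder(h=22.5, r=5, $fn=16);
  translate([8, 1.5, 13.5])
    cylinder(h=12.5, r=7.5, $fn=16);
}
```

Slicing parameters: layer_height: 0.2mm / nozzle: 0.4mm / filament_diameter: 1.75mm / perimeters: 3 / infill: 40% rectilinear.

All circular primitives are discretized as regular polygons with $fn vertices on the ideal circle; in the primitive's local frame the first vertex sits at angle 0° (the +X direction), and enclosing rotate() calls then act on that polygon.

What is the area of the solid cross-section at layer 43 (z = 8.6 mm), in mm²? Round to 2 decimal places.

172.21 mm²

At z = 8.6 mm: the r=7.5 cylinder contributes a regular 16-gon of circumradius 7.5 (area = (16/2)·7.500²·sin(360°/16) = 172.21 mm²); the cylinder at (1, -0.5): section is a regular 16-gon, circumradius r=5 (area = (16/2)·5.000²·sin(360°/16) = 76.54 mm²); the cylinder at (8, 1.5) does not reach this height (z outside [13.5, 26]); Merging all regions: the r=5 cylinder at (1, -0.5) lies entirely inside the r=7.5 cylinder, so the union is just the r=7.5 cylinder — area = 172.21 mm². Overall, the cross-section is a single solid region. Net area = 172.21 mm².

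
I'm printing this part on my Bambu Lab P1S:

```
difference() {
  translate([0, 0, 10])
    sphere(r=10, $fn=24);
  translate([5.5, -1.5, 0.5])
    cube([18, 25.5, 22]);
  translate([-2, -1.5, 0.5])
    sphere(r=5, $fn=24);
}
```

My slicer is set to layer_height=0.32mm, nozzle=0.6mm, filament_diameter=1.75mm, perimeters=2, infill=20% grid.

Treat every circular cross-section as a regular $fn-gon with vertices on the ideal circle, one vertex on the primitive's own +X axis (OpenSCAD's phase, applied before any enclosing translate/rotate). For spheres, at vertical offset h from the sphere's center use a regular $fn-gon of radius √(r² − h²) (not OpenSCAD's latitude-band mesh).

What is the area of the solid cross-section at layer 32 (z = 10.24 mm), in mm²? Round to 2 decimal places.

277.96 mm²

At z = 10.24 mm: the r=10 sphere contributes a regular 24-gon of circumradius √(10²−0.24²) = 9.997 (area = (24/2)·9.997²·sin(360°/24) = 310.40 mm²); the cube at (5.5, -1.5) is present — its section is the full 18×25.5 rectangle (area 459.00 mm²); the sphere at (-2, -1.5) is absent (|z−center|=9.740 > r=5); Taking the first minus the rest: starting from the r=10 sphere (310.40 mm²), the 18×25.5 cube at (5.5, -1.5) partially overlaps it — only the 32.45 mm² overlap (of its 459.00 mm²) is removed, clipping the outline — area = 277.96 mm². Overall, the cross-section is a single solid region. Net area = 277.96 mm².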